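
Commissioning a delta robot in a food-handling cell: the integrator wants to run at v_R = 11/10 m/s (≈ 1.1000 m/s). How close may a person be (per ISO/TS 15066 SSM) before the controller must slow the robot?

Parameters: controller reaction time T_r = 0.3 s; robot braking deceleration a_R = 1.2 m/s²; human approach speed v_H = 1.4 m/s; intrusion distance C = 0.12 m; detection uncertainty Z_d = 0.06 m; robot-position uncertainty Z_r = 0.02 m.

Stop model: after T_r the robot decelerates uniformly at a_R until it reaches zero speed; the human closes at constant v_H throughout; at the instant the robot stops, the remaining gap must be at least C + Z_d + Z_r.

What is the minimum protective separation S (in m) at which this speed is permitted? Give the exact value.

S_min = 219/80 m = 2.7375 m

T_s = v_R/a_R = (11/10)/(6/5) = 0.9167 s
robot in T_r: 1.1000·0.3000 = 0.3300 m
robot under decel: 1.1000²/(2·1.2000) = 0.5042 m
human over T_r+T_s: 1.4000·(0.3000+0.9167) = 1.7033 m
C+Z_d+Z_r = 0.1200+0.0600+0.0200 = 0.2000 m
S_min ≈ 0.3300+0.5042+1.7033+0.2000  ⇒  S_min = 219/80 m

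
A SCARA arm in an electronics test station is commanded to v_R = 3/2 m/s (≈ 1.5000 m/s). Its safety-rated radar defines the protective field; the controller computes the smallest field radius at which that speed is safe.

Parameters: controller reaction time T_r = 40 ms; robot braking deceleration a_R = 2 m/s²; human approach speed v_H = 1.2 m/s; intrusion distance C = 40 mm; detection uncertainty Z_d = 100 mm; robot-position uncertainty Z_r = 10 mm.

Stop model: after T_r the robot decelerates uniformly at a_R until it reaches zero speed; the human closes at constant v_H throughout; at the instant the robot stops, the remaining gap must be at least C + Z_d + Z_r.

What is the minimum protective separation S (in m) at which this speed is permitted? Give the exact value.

S_min = 3441/2000 m = 1.7205 m

stop time T_s = (3/2)/2 = 0.7500 s
robot covers v_R·T_r = 1.5000·0.0400 = 0.0600 m before braking
braking distance = 1.5000²/(2·2.0000) = 0.5625 m
person approaches 1.2000·(0.0400+0.7500) = 0.9480 m
margins: 0.0400+0.1000+0.0100 = 0.1500 m
S_min ≈ 0.0600+0.5625+0.9480+0.1500  ⇒  S_min = 3441/2000 m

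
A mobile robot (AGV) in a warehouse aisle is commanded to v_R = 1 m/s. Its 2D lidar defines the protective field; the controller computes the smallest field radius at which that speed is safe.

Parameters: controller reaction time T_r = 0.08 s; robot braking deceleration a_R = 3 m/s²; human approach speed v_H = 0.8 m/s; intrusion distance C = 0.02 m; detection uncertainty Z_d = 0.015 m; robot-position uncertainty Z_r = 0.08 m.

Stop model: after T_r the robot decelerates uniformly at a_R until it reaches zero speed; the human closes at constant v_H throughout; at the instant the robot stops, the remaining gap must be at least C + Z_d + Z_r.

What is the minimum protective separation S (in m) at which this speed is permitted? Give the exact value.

T_s = v_R/a_R = 1/3 = 0.3333 s
reaction-phase robot travel = 1.0000·0.0800 = 0.0800 m
robot covers 1.0000·0.3333 − ½·3.0000·0.3333² = 0.1667 m while stopping
human over T_r+T_s: 0.8000·(0.0800+0.3333) = 0.3307 m
C+Z_d+Z_r = 0.0200+0.0150+0.0800 = 0.1150 m
S_min ≈ 0.0800+0.1667+0.3307+0.1150  ⇒  S_min = 2077/3000 m

S_min = 2077/3000 m = 0.6923 m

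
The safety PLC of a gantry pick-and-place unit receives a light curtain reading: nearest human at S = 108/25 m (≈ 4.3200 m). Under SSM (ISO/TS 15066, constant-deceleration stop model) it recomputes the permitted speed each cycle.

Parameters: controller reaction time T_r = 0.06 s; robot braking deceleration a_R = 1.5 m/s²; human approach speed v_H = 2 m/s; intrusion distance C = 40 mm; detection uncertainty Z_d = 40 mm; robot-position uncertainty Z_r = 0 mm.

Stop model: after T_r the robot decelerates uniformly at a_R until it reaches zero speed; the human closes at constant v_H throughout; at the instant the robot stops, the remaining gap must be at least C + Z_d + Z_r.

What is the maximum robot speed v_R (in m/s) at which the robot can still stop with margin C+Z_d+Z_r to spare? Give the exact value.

v_R_max = 2 m/s = 2.0000 m/s

collect terms ⇒ (1/3)·v_R² + (209/150)·v_R + (-103/25) = 0
  disc = (209/150)² − 4·(1/3)·(-103/25) = 167281/22500 ; √disc = 409/150
  v_R = (−(209/150) + 409/150) / (2·(1/3)) = 2 m/s
check:
T_s = v_R/a_R = 2/(3/2) = 1.3333 s
robot in T_r: 2.0000·0.0600 = 0.1200 m
robot covers 2.0000·1.3333 − ½·1.5000·1.3333² = 1.3333 m while stopping
person approaches 2.0000·(0.0600+1.3333) = 2.7867 m
residual clearance needed = 0.0400+0.0400+0.0000 = 0.0800 m
sum ≈ 0.1200+1.3333+2.7867+0.0800 ≈ 4.3200 m = S ✓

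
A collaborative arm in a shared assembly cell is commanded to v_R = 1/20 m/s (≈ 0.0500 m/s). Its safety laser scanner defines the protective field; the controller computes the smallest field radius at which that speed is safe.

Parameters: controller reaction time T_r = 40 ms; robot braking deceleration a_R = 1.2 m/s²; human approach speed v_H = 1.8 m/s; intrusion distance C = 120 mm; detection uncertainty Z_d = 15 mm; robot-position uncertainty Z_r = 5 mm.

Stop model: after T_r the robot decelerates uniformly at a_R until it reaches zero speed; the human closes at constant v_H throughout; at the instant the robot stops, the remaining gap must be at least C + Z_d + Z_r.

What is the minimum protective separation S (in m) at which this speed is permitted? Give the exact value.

T_s = v_R/a_R = (1/20)/(6/5) = 0.0417 s
reaction-phase robot travel = 0.0500·0.0400 = 0.0020 m
robot under decel: 0.0500²/(2·1.2000) = 0.0010 m
person approaches 1.8000·(0.0400+0.0417) = 0.1470 m
C+Z_d+Z_r = 0.1200+0.0150+0.0050 = 0.1400 m
S_min ≈ 0.0020+0.0010+0.1470+0.1400  ⇒  S_min = 6961/24000 m

S_min = 6961/24000 m = 0.2900 m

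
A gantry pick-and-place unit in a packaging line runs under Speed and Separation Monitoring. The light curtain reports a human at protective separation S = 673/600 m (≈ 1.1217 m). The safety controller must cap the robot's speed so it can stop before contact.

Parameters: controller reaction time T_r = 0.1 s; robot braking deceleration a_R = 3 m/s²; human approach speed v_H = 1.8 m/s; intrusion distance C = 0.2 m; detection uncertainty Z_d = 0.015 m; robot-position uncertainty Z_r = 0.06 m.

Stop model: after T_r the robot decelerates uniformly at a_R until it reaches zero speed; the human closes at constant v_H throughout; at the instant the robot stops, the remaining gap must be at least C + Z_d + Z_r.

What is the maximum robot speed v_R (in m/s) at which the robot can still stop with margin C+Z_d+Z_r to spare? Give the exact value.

v_R_max = 4/5 m/s = 0.8000 m/s

at the boundary: (1/6)·v² + (7/10)·v + (-2/3) = 0
  disc = (7/10)² − 4·(1/6)·(-2/3) = 841/900 ; √disc = 29/30
  v_R = (−(7/10) + 29/30) / (2·(1/6)) = 4/5 m/s
check:
T_s = v_R/a_R = (4/5)/3 = 0.2667 s
reaction-phase robot travel = 0.8000·0.1000 = 0.0800 m
robot under decel: 0.8000²/(2·3.0000) = 0.1067 m
human closes 1.8000·0.3667 = 0.6600 m
margins: 0.2000+0.0150+0.0600 = 0.2750 m
sum ≈ 0.0800+0.1067+0.6600+0.2750 ≈ 1.1217 m = S ✓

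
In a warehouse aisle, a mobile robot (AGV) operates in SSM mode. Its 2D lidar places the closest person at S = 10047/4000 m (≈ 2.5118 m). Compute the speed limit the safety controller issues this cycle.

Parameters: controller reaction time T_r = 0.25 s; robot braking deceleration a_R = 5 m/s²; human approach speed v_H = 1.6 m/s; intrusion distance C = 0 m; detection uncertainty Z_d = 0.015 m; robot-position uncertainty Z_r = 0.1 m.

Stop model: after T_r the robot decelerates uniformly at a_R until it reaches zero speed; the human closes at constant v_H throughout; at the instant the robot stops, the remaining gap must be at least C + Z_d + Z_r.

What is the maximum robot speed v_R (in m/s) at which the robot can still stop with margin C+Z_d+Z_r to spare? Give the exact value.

v_R_max = 49/20 m/s = 2.4500 m/s

collect terms ⇒ (1/10)·v_R² + (57/100)·v_R + (-7987/4000) = 0
  disc = (57/100)² − 4·(1/10)·(-7987/4000) = 2809/2500 ; √disc = 53/50
  v_R = (−(57/100) + 53/50) / (2·(1/10)) = 49/20 m/s
check:
T_s = v_R/a_R = (49/20)/5 = 0.4900 s
robot covers v_R·T_r = 2.4500·0.2500 = 0.6125 m before braking
robot under decel: 2.4500²/(2·5.0000) = 0.6002 m
human over T_r+T_s: 1.6000·(0.2500+0.4900) = 1.1840 m
residual clearance needed = 0.0000+0.0150+0.1000 = 0.1150 m
sum ≈ 0.6125+0.6002+1.1840+0.1150 ≈ 2.5118 m = S ✓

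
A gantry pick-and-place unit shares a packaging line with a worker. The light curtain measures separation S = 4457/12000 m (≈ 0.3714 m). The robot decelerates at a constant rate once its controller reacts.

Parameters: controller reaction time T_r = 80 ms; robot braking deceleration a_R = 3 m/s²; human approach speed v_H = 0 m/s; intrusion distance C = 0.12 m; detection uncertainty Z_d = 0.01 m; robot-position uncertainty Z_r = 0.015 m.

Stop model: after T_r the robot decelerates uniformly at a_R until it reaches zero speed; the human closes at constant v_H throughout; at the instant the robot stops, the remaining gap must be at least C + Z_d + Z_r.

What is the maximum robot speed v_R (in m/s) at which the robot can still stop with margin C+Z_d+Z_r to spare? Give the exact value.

at the boundary: (1/6)·v² + (2/25)·v + (-2717/12000) = 0
  disc = (2/25)² − 4·(1/6)·(-2717/12000) = 14161/90000 ; √disc = 119/300
  v_R = (−(2/25) + 119/300) / (2·(1/6)) = 19/20 m/s
check:
stop time T_s = (19/20)/3 = 0.3167 s
reaction-phase robot travel = 0.9500·0.0800 = 0.0760 m
robot covers 0.9500·0.3167 − ½·3.0000·0.3167² = 0.1504 m while stopping
human closes 0.0000·0.3967 = 0.0000 m
residual clearance needed = 0.1200+0.0100+0.0150 = 0.1450 m
sum ≈ 0.0760+0.1504+0.0000+0.1450 ≈ 0.3714 m = S ✓

v_R_max = 19/20 m/s = 0.9500 m/s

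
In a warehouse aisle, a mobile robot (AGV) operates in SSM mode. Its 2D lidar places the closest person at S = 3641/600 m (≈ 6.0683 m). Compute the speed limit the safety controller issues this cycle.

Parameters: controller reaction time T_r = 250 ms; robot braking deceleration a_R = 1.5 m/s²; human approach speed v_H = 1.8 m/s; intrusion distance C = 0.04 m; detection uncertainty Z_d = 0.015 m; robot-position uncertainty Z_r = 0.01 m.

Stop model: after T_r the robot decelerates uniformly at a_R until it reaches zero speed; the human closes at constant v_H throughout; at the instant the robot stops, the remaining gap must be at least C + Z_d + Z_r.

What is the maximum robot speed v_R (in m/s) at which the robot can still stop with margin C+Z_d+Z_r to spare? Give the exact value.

collect terms ⇒ (1/3)·v_R² + (29/20)·v_R + (-833/150) = 0
  disc = (29/20)² − 4·(1/3)·(-833/150) = 1369/144 ; √disc = 37/12
  v_R = (−(29/20) + 37/12) / (2·(1/3)) = 49/20 m/s
check:
stop time T_s = (49/20)/(3/2) = 1.6333 s
robot covers v_R·T_r = 2.4500·0.2500 = 0.6125 m before braking
braking distance = 2.4500²/(2·1.5000) = 2.0008 m
human over T_r+T_s: 1.8000·(0.2500+1.6333) = 3.3900 m
residual clearance needed = 0.0400+0.0150+0.0100 = 0.0650 m
sum ≈ 0.6125+2.0008+3.3900+0.0650 ≈ 6.0683 m = S ✓

v_R_max = 49/20 m/s = 2.4500 m/s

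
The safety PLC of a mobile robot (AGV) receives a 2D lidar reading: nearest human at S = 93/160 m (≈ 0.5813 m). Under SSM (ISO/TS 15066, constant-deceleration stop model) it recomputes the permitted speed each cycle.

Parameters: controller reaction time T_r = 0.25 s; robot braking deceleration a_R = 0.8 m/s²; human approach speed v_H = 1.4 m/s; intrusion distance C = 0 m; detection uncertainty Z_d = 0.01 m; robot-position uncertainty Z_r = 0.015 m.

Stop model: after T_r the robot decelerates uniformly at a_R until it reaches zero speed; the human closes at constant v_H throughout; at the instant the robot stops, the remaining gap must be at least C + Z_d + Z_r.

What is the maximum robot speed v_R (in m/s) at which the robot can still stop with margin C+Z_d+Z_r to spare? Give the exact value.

v_R_max = 1/10 m/s = 0.1000 m/s

quadratic (5/8)·v² + (2)·v + (-33/160) = 0
  disc = (2)² − 4·(5/8)·(-33/160) = 289/64 ; √disc = 17/8
  v_R = (−(2) + 17/8) / (2·(5/8)) = 1/10 m/s
check:
braking lasts T_s = (1/10)/(4/5) = 0.1250 s
robot covers v_R·T_r = 0.1000·0.2500 = 0.0250 m before braking
robot covers 0.1000·0.1250 − ½·0.8000·0.1250² = 0.0063 m while stopping
human over T_r+T_s: 1.4000·(0.2500+0.1250) = 0.5250 m
margins: 0.0000+0.0100+0.0150 = 0.0250 m
sum ≈ 0.0250+0.0063+0.5250+0.0250 ≈ 0.5813 m = S ✓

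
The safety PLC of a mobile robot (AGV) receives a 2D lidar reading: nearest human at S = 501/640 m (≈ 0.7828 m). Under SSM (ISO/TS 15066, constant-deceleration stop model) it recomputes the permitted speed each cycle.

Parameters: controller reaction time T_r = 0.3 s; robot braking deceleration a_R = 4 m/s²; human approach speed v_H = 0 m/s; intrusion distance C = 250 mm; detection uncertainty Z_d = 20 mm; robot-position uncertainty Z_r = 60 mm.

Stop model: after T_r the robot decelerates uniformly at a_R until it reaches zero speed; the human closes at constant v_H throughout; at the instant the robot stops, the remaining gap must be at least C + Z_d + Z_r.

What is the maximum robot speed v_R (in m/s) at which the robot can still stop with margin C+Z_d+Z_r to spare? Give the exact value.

quadratic (1/8)·v² + (3/10)·v + (-1449/3200) = 0
  disc = (3/10)² − 4·(1/8)·(-1449/3200) = 81/256 ; √disc = 9/16
  v_R = (−(3/10) + 9/16) / (2·(1/8)) = 21/20 m/s
check:
T_s = v_R/a_R = (21/20)/4 = 0.2625 s
robot covers v_R·T_r = 1.0500·0.3000 = 0.3150 m before braking
robot covers 1.0500·0.2625 − ½·4.0000·0.2625² = 0.1378 m while stopping
human closes 0.0000·0.5625 = 0.0000 m
residual clearance needed = 0.2500+0.0200+0.0600 = 0.3300 m
sum ≈ 0.3150+0.1378+0.0000+0.3300 ≈ 0.7828 m = S ✓

v_R_max = 21/20 m/s = 1.0500 m/s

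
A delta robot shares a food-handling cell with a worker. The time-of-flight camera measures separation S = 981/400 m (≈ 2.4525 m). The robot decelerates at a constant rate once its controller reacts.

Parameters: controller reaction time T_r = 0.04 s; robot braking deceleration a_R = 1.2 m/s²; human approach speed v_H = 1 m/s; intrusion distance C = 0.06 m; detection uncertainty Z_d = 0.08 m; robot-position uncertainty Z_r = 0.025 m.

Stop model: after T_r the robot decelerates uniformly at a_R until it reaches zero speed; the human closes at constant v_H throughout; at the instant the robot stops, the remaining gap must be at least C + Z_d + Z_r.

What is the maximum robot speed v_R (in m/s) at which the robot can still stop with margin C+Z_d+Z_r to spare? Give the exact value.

v_R_max = 3/2 m/s = 1.5000 m/s

at the boundary: (5/12)·v² + (131/150)·v + (-899/400) = 0
  disc = (131/150)² − 4·(5/12)·(-899/400) = 405769/90000 ; √disc = 637/300
  v_R = (−(131/150) + 637/300) / (2·(5/12)) = 3/2 m/s
check:
T_s = v_R/a_R = (3/2)/(6/5) = 1.2500 s
reaction-phase robot travel = 1.5000·0.0400 = 0.0600 m
robot under decel: 1.5000²/(2·1.2000) = 0.9375 m
person approaches 1.0000·(0.0400+1.2500) = 1.2900 m
margins: 0.0600+0.0800+0.0250 = 0.1650 m
sum ≈ 0.0600+0.9375+1.2900+0.1650 ≈ 2.4525 m = S ✓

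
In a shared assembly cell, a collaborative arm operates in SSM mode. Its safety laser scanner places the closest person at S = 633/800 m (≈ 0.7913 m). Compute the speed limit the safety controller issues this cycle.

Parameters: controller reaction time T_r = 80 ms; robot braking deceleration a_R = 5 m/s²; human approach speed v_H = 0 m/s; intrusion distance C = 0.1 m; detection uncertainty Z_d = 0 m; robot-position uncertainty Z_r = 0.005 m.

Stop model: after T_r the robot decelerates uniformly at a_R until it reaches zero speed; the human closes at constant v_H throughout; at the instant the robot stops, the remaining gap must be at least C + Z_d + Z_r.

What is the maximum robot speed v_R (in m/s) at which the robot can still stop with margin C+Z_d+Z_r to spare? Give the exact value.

v_R_max = 9/4 m/s = 2.2500 m/s

at the boundary: (1/10)·v² + (2/25)·v + (-549/800) = 0
  disc = (2/25)² − 4·(1/10)·(-549/800) = 2809/10000 ; √disc = 53/100
  v_R = (−(2/25) + 53/100) / (2·(1/10)) = 9/4 m/s
check:
braking lasts T_s = (9/4)/5 = 0.4500 s
reaction-phase robot travel = 2.2500·0.0800 = 0.1800 m
robot under decel: 2.2500²/(2·5.0000) = 0.5062 m
human over T_r+T_s: 0.0000·(0.0800+0.4500) = 0.0000 m
margins: 0.1000+0.0000+0.0050 = 0.1050 m
sum ≈ 0.1800+0.5062+0.0000+0.1050 ≈ 0.7913 m = S ✓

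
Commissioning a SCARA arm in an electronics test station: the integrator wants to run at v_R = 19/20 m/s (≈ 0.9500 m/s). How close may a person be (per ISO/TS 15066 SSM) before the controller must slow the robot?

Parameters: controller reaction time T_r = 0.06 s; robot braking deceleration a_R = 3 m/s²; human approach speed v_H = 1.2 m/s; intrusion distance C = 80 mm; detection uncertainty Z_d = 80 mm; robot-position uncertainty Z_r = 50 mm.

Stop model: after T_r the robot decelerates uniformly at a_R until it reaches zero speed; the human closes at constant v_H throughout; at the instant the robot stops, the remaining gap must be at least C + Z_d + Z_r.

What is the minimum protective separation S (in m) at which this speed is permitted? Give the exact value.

S_min = 10433/12000 m = 0.8694 m

T_s = v_R/a_R = (19/20)/3 = 0.3167 s
robot in T_r: 0.9500·0.0600 = 0.0570 m
braking distance = 0.9500²/(2·3.0000) = 0.1504 m
human closes 1.2000·0.3767 = 0.4520 m
C+Z_d+Z_r = 0.0800+0.0800+0.0500 = 0.2100 m
S_min ≈ 0.0570+0.1504+0.4520+0.2100  ⇒  S_min = 10433/12000 m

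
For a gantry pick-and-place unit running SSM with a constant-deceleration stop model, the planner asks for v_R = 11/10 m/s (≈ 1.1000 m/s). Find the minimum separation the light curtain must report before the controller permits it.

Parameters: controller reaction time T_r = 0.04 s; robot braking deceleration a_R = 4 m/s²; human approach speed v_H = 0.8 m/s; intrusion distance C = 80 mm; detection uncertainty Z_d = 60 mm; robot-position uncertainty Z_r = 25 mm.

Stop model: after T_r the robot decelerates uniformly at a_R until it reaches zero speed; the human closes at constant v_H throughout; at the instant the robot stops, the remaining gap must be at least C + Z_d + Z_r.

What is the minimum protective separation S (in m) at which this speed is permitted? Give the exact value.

T_s = v_R/a_R = (11/10)/4 = 0.2750 s
robot covers v_R·T_r = 1.1000·0.0400 = 0.0440 m before braking
robot covers 1.1000·0.2750 − ½·4.0000·0.2750² = 0.1512 m while stopping
person approaches 0.8000·(0.0400+0.2750) = 0.2520 m
C+Z_d+Z_r = 0.0800+0.0600+0.0250 = 0.1650 m
S_min ≈ 0.0440+0.1512+0.2520+0.1650  ⇒  S_min = 2449/4000 m

S_min = 2449/4000 m = 0.6122 m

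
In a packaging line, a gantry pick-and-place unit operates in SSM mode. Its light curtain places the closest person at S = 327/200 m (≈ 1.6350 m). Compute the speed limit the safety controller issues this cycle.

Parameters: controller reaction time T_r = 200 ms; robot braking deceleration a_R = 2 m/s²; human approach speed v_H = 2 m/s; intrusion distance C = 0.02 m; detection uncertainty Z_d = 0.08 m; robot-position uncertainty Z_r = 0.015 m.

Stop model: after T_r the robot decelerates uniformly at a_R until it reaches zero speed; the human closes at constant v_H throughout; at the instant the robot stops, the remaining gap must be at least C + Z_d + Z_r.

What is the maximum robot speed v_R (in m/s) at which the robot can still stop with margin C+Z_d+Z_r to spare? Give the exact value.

quadratic (1/4)·v² + (6/5)·v + (-28/25) = 0
  disc = (6/5)² − 4·(1/4)·(-28/25) = 64/25 ; √disc = 8/5
  v_R = (−(6/5) + 8/5) / (2·(1/4)) = 4/5 m/s
check:
stop time T_s = (4/5)/2 = 0.4000 s
reaction-phase robot travel = 0.8000·0.2000 = 0.1600 m
robot covers 0.8000·0.4000 − ½·2.0000·0.4000² = 0.1600 m while stopping
human closes 2.0000·0.6000 = 1.2000 m
C+Z_d+Z_r = 0.0200+0.0800+0.0150 = 0.1150 m
sum ≈ 0.1600+0.1600+1.2000+0.1150 ≈ 1.6350 m = S ✓

v_R_max = 4/5 m/s = 0.8000 m/s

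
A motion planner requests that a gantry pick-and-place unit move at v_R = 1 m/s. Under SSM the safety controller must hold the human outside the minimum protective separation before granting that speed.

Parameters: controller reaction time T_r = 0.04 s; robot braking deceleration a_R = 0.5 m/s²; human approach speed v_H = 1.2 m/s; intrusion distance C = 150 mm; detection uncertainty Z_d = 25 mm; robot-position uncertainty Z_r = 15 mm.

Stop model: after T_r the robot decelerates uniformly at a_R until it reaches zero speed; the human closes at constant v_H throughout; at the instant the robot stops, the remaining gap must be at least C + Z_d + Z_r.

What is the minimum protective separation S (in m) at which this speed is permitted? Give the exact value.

S_min = 1839/500 m = 3.6780 m

T_s = v_R/a_R = 1/(1/2) = 2.0000 s
robot in T_r: 1.0000·0.0400 = 0.0400 m
robot covers 1.0000·2.0000 − ½·0.5000·2.0000² = 1.0000 m while stopping
human closes 1.2000·2.0400 = 2.4480 m
margins: 0.1500+0.0250+0.0150 = 0.1900 m
S_min ≈ 0.0400+1.0000+2.4480+0.1900  ⇒  S_min = 1839/500 m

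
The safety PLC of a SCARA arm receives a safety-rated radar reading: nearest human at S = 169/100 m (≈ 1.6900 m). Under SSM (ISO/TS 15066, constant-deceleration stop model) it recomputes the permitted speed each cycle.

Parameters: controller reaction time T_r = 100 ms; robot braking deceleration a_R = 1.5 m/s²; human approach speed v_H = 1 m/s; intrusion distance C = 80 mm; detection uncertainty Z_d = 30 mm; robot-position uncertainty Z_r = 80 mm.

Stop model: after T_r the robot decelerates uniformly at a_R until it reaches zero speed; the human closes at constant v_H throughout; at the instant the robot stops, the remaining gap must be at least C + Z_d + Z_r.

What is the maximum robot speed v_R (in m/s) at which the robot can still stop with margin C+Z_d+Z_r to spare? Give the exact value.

v_R_max = 6/5 m/s = 1.2000 m/s

at the boundary: (1/3)·v² + (23/30)·v + (-7/5) = 0
  disc = (23/30)² − 4·(1/3)·(-7/5) = 2209/900 ; √disc = 47/30
  v_R = (−(23/30) + 47/30) / (2·(1/3)) = 6/5 m/s
check:
braking lasts T_s = (6/5)/(3/2) = 0.8000 s
robot covers v_R·T_r = 1.2000·0.1000 = 0.1200 m before braking
braking distance = 1.2000²/(2·1.5000) = 0.4800 m
person approaches 1.0000·(0.1000+0.8000) = 0.9000 m
residual clearance needed = 0.0800+0.0300+0.0800 = 0.1900 m
sum ≈ 0.1200+0.4800+0.9000+0.1900 ≈ 1.6900 m = S ✓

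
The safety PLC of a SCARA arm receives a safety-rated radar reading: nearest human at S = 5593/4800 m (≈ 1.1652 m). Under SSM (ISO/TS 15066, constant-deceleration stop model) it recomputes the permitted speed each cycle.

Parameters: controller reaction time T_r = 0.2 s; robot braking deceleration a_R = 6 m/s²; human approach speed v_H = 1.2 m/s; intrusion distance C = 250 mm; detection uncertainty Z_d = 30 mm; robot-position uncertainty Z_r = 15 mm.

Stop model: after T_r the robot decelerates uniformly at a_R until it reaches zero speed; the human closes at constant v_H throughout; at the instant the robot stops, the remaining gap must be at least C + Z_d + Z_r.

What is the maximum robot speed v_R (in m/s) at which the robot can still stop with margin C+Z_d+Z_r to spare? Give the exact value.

v_R_max = 5/4 m/s = 1.2500 m/s

collect terms ⇒ (1/12)·v_R² + (2/5)·v_R + (-121/192) = 0
  disc = (2/5)² − 4·(1/12)·(-121/192) = 5329/14400 ; √disc = 73/120
  v_R = (−(2/5) + 73/120) / (2·(1/12)) = 5/4 m/s
check:
T_s = v_R/a_R = (5/4)/6 = 0.2083 s
robot in T_r: 1.2500·0.2000 = 0.2500 m
braking distance = 1.2500²/(2·6.0000) = 0.1302 m
human closes 1.2000·0.4083 = 0.4900 m
margins: 0.2500+0.0300+0.0150 = 0.2950 m
sum ≈ 0.2500+0.1302+0.4900+0.2950 ≈ 1.1652 m = S ✓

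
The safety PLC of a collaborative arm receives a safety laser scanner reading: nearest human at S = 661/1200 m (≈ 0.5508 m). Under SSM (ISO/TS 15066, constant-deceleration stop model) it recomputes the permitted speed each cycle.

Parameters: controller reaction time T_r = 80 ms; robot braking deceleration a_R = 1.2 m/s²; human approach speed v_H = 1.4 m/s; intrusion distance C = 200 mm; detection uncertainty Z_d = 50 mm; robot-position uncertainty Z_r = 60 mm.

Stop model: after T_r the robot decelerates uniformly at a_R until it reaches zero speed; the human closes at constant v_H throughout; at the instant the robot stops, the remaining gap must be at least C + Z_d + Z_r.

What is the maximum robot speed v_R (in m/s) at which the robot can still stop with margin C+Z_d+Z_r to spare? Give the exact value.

v_R_max = 1/10 m/s = 0.1000 m/s

at the boundary: (5/12)·v² + (187/150)·v + (-773/6000) = 0
  disc = (187/150)² − 4·(5/12)·(-773/6000) = 17689/10000 ; √disc = 133/100
  v_R = (−(187/150) + 133/100) / (2·(5/12)) = 1/10 m/s
check:
T_s = v_R/a_R = (1/10)/(6/5) = 0.0833 s
robot covers v_R·T_r = 0.1000·0.0800 = 0.0080 m before braking
robot under decel: 0.1000²/(2·1.2000) = 0.0042 m
human over T_r+T_s: 1.4000·(0.0800+0.0833) = 0.2287 m
residual clearance needed = 0.2000+0.0500+0.0600 = 0.3100 m
sum ≈ 0.0080+0.0042+0.2287+0.3100 ≈ 0.5508 m = S ✓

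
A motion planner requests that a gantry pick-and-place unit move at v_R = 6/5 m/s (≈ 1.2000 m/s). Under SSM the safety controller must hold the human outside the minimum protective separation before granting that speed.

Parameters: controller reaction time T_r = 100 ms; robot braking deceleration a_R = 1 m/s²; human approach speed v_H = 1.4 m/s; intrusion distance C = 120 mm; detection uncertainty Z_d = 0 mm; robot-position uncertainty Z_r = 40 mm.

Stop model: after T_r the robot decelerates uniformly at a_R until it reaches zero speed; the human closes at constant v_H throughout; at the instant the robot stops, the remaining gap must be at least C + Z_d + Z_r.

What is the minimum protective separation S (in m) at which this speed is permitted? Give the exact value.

stop time T_s = (6/5)/1 = 1.2000 s
robot in T_r: 1.2000·0.1000 = 0.1200 m
robot covers 1.2000·1.2000 − ½·1.0000·1.2000² = 0.7200 m while stopping
human over T_r+T_s: 1.4000·(0.1000+1.2000) = 1.8200 m
residual clearance needed = 0.1200+0.0000+0.0400 = 0.1600 m
S_min ≈ 0.1200+0.7200+1.8200+0.1600  ⇒  S_min = 141/50 m

S_min = 141/50 m = 2.8200 m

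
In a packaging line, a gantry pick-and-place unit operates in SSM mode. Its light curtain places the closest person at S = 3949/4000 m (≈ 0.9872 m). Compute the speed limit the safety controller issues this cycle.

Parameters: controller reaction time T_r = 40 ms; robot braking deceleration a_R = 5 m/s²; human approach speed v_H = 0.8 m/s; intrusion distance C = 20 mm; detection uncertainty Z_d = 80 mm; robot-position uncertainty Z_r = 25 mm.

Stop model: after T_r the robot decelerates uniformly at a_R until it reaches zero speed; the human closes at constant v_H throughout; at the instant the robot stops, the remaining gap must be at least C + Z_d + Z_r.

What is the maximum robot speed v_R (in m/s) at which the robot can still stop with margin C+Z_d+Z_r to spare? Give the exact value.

v_R_max = 41/20 m/s = 2.0500 m/s

quadratic (1/10)·v² + (1/5)·v + (-3321/4000) = 0
  disc = (1/5)² − 4·(1/10)·(-3321/4000) = 3721/10000 ; √disc = 61/100
  v_R = (−(1/5) + 61/100) / (2·(1/10)) = 41/20 m/s
check:
stop time T_s = (41/20)/5 = 0.4100 s
reaction-phase robot travel = 2.0500·0.0400 = 0.0820 m
robot covers 2.0500·0.4100 − ½·5.0000·0.4100² = 0.4203 m while stopping
human over T_r+T_s: 0.8000·(0.0400+0.4100) = 0.3600 m
C+Z_d+Z_r = 0.0200+0.0800+0.0250 = 0.1250 m
sum ≈ 0.0820+0.4203+0.3600+0.1250 ≈ 0.9872 m = S ✓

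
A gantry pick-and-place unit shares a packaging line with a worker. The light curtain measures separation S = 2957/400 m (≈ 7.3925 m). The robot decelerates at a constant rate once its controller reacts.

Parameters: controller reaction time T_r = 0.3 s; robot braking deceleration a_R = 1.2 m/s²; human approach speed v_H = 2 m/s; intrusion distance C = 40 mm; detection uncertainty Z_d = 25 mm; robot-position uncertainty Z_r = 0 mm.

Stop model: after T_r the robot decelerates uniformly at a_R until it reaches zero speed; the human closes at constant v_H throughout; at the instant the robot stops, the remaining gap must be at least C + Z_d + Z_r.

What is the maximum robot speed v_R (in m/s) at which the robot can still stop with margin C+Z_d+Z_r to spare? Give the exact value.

v_R_max = 23/10 m/s = 2.3000 m/s

collect terms ⇒ (5/12)·v_R² + (59/30)·v_R + (-2691/400) = 0
  disc = (59/30)² − 4·(5/12)·(-2691/400) = 54289/3600 ; √disc = 233/60
  v_R = (−(59/30) + 233/60) / (2·(5/12)) = 23/10 m/s
check:
braking lasts T_s = (23/10)/(6/5) = 1.9167 s
robot covers v_R·T_r = 2.3000·0.3000 = 0.6900 m before braking
braking distance = 2.3000²/(2·1.2000) = 2.2042 m
human closes 2.0000·2.2167 = 4.4333 m
margins: 0.0400+0.0250+0.0000 = 0.0650 m
sum ≈ 0.6900+2.2042+4.4333+0.0650 ≈ 7.3925 m = S ✓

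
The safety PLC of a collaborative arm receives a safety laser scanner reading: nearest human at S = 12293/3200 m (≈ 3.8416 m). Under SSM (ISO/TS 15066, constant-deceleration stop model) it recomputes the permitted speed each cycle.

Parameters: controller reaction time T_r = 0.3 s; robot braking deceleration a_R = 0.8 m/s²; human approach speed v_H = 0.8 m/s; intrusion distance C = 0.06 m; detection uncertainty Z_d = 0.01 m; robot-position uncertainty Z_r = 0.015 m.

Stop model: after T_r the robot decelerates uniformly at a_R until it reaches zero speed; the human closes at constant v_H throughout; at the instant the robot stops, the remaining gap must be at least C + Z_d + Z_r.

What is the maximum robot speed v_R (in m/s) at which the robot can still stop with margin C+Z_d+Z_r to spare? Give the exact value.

v_R_max = 31/20 m/s = 1.5500 m/s

collect terms ⇒ (5/8)·v_R² + (13/10)·v_R + (-11253/3200) = 0
  disc = (13/10)² − 4·(5/8)·(-11253/3200) = 67081/6400 ; √disc = 259/80
  v_R = (−(13/10) + 259/80) / (2·(5/8)) = 31/20 m/s
check:
braking lasts T_s = (31/20)/(4/5) = 1.9375 s
robot covers v_R·T_r = 1.5500·0.3000 = 0.4650 m before braking
robot under decel: 1.5500²/(2·0.8000) = 1.5016 m
human closes 0.8000·2.2375 = 1.7900 m
margins: 0.0600+0.0100+0.0150 = 0.0850 m
sum ≈ 0.4650+1.5016+1.7900+0.0850 ≈ 3.8416 m = S ✓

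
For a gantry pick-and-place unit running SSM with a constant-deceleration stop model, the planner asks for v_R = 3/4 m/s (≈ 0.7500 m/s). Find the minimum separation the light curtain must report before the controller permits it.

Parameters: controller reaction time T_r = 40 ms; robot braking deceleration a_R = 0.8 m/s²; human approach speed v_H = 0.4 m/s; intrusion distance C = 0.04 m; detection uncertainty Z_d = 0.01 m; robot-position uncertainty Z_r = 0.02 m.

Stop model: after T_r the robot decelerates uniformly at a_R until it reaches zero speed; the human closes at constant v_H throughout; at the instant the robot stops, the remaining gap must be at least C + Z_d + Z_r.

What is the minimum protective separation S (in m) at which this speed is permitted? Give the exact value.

T_s = v_R/a_R = (3/4)/(4/5) = 0.9375 s
robot covers v_R·T_r = 0.7500·0.0400 = 0.0300 m before braking
robot covers 0.7500·0.9375 − ½·0.8000·0.9375² = 0.3516 m while stopping
person approaches 0.4000·(0.0400+0.9375) = 0.3910 m
C+Z_d+Z_r = 0.0400+0.0100+0.0200 = 0.0700 m
S_min ≈ 0.0300+0.3516+0.3910+0.0700  ⇒  S_min = 13481/16000 m

S_min = 13481/16000 m = 0.8426 m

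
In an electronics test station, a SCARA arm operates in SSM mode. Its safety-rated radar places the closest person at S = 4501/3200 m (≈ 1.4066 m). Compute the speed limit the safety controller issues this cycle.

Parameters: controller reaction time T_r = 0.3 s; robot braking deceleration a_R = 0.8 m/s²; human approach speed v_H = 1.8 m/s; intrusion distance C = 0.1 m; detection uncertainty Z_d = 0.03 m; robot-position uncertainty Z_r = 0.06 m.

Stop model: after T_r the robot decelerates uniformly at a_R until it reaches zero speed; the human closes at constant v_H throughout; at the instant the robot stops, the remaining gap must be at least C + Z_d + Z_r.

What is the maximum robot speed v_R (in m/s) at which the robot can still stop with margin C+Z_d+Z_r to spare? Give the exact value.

at the boundary: (5/8)·v² + (51/20)·v + (-433/640) = 0
  disc = (51/20)² − 4·(5/8)·(-433/640) = 52441/6400 ; √disc = 229/80
  v_R = (−(51/20) + 229/80) / (2·(5/8)) = 1/4 m/s
check:
stop time T_s = (1/4)/(4/5) = 0.3125 s
robot in T_r: 0.2500·0.3000 = 0.0750 m
braking distance = 0.2500²/(2·0.8000) = 0.0391 m
person approaches 1.8000·(0.3000+0.3125) = 1.1025 m
margins: 0.1000+0.0300+0.0600 = 0.1900 m
sum ≈ 0.0750+0.0391+1.1025+0.1900 ≈ 1.4066 m = S ✓

v_R_max = 1/4 m/s = 0.2500 m/s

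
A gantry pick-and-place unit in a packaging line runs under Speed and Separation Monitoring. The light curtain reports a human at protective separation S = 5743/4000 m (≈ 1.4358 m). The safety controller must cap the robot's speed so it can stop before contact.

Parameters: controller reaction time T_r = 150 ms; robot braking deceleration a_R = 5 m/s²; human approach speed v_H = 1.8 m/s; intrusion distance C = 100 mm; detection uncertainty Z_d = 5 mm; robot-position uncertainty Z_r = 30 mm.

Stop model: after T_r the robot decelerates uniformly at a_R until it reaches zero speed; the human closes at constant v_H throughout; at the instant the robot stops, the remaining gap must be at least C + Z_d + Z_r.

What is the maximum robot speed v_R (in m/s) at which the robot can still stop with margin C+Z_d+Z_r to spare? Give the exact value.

at the boundary: (1/10)·v² + (51/100)·v + (-4123/4000) = 0
  disc = (51/100)² − 4·(1/10)·(-4123/4000) = 1681/2500 ; √disc = 41/50
  v_R = (−(51/100) + 41/50) / (2·(1/10)) = 31/20 m/s
check:
braking lasts T_s = (31/20)/5 = 0.3100 s
robot in T_r: 1.5500·0.1500 = 0.2325 m
robot covers 1.5500·0.3100 − ½·5.0000·0.3100² = 0.2402 m while stopping
human closes 1.8000·0.4600 = 0.8280 m
margins: 0.1000+0.0050+0.0300 = 0.1350 m
sum ≈ 0.2325+0.2402+0.8280+0.1350 ≈ 1.4358 m = S ✓

v_R_max = 31/20 m/s = 1.5500 m/s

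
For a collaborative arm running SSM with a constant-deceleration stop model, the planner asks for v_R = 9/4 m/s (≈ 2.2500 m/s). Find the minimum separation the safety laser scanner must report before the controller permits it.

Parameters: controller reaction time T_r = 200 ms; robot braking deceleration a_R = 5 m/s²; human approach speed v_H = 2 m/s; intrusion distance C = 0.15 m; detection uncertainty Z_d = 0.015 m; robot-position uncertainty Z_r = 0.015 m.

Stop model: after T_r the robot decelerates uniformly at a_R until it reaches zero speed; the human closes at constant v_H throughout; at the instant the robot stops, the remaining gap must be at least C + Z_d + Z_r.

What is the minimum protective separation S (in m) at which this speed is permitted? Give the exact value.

S_min = 1949/800 m = 2.4362 m

T_s = v_R/a_R = (9/4)/5 = 0.4500 s
reaction-phase robot travel = 2.2500·0.2000 = 0.4500 m
robot covers 2.2500·0.4500 − ½·5.0000·0.4500² = 0.5062 m while stopping
human over T_r+T_s: 2.0000·(0.2000+0.4500) = 1.3000 m
residual clearance needed = 0.1500+0.0150+0.0150 = 0.1800 m
S_min ≈ 0.4500+0.5062+1.3000+0.1800  ⇒  S_min = 1949/800 m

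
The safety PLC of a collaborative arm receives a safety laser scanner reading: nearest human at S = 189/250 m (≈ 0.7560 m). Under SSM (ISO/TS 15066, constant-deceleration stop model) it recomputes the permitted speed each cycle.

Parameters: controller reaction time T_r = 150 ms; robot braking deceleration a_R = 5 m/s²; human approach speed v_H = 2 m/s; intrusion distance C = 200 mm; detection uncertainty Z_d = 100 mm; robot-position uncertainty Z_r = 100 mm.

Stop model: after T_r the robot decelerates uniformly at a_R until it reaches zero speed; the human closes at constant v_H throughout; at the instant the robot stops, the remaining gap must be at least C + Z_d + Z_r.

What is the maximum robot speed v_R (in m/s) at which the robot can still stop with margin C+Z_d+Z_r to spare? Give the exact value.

v_R_max = 1/10 m/s = 0.1000 m/s

collect terms ⇒ (1/10)·v_R² + (11/20)·v_R + (-7/125) = 0
  disc = (11/20)² − 4·(1/10)·(-7/125) = 3249/10000 ; √disc = 57/100
  v_R = (−(11/20) + 57/100) / (2·(1/10)) = 1/10 m/s
check:
T_s = v_R/a_R = (1/10)/5 = 0.0200 s
reaction-phase robot travel = 0.1000·0.1500 = 0.0150 m
robot under decel: 0.1000²/(2·5.0000) = 0.0010 m
human closes 2.0000·0.1700 = 0.3400 m
residual clearance needed = 0.2000+0.1000+0.1000 = 0.4000 m
sum ≈ 0.0150+0.0010+0.3400+0.4000 ≈ 0.7560 m = S ✓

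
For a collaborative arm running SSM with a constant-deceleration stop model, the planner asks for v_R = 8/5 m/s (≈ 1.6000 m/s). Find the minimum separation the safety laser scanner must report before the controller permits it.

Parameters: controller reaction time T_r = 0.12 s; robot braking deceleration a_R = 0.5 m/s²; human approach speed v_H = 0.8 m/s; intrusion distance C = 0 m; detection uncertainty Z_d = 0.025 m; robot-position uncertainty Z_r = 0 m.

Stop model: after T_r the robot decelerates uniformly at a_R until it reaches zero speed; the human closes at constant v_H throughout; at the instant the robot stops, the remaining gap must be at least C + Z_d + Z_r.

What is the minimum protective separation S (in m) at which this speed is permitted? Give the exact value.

S_min = 5433/1000 m = 5.4330 m

braking lasts T_s = (8/5)/(1/2) = 3.2000 s
robot in T_r: 1.6000·0.1200 = 0.1920 m
braking distance = 1.6000²/(2·0.5000) = 2.5600 m
human over T_r+T_s: 0.8000·(0.1200+3.2000) = 2.6560 m
C+Z_d+Z_r = 0.0000+0.0250+0.0000 = 0.0250 m
S_min ≈ 0.1920+2.5600+2.6560+0.0250  ⇒  S_min = 5433/1000 m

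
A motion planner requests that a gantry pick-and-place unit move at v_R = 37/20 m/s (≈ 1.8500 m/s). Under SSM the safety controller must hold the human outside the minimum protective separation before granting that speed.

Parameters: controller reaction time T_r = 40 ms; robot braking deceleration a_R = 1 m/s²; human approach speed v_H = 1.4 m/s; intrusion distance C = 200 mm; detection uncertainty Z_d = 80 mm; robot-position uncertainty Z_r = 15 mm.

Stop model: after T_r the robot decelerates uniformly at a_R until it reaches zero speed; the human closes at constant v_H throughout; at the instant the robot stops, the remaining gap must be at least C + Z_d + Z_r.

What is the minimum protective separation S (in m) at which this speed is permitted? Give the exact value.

S_min = 3781/800 m = 4.7263 m

T_s = v_R/a_R = (37/20)/1 = 1.8500 s
robot in T_r: 1.8500·0.0400 = 0.0740 m
robot under decel: 1.8500²/(2·1.0000) = 1.7112 m
human closes 1.4000·1.8900 = 2.6460 m
C+Z_d+Z_r = 0.2000+0.0800+0.0150 = 0.2950 m
S_min ≈ 0.0740+1.7112+2.6460+0.2950  ⇒  S_min = 3781/800 m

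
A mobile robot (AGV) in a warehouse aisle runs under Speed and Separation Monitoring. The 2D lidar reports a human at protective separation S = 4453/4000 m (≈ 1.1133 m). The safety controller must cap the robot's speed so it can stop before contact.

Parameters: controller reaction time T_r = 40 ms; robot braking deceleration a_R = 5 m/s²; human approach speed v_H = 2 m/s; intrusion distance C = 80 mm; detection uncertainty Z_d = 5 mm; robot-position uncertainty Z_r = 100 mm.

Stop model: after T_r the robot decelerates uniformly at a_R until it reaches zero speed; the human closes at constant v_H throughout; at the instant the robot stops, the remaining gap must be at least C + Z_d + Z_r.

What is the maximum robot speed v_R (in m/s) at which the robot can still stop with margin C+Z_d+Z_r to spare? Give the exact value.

at the boundary: (1/10)·v² + (11/25)·v + (-3393/4000) = 0
  disc = (11/25)² − 4·(1/10)·(-3393/4000) = 5329/10000 ; √disc = 73/100
  v_R = (−(11/25) + 73/100) / (2·(1/10)) = 29/20 m/s
check:
T_s = v_R/a_R = (29/20)/5 = 0.2900 s
reaction-phase robot travel = 1.4500·0.0400 = 0.0580 m
braking distance = 1.4500²/(2·5.0000) = 0.2102 m
person approaches 2.0000·(0.0400+0.2900) = 0.6600 m
margins: 0.0800+0.0050+0.1000 = 0.1850 m
sum ≈ 0.0580+0.2102+0.6600+0.1850 ≈ 1.1133 m = S ✓

v_R_max = 29/20 m/s = 1.4500 m/s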